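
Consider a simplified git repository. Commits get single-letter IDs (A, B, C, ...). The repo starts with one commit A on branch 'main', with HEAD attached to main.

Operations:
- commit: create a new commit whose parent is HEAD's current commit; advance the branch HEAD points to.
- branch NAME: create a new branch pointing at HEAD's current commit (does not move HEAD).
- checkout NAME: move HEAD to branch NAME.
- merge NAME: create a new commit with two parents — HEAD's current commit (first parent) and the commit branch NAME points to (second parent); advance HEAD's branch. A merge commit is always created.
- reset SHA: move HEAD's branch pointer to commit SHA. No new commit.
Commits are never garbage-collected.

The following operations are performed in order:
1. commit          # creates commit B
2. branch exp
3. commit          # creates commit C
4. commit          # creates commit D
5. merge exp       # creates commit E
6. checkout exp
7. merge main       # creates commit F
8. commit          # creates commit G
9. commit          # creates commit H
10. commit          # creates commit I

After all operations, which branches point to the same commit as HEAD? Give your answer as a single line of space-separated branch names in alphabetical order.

Answer: exp

Derivation:
After op 1 (commit): HEAD=main@B [main=B]
After op 2 (branch): HEAD=main@B [exp=B main=B]
After op 3 (commit): HEAD=main@C [exp=B main=C]
After op 4 (commit): HEAD=main@D [exp=B main=D]
After op 5 (merge): HEAD=main@E [exp=B main=E]
After op 6 (checkout): HEAD=exp@B [exp=B main=E]
After op 7 (merge): HEAD=exp@F [exp=F main=E]
After op 8 (commit): HEAD=exp@G [exp=G main=E]
After op 9 (commit): HEAD=exp@H [exp=H main=E]
After op 10 (commit): HEAD=exp@I [exp=I main=E]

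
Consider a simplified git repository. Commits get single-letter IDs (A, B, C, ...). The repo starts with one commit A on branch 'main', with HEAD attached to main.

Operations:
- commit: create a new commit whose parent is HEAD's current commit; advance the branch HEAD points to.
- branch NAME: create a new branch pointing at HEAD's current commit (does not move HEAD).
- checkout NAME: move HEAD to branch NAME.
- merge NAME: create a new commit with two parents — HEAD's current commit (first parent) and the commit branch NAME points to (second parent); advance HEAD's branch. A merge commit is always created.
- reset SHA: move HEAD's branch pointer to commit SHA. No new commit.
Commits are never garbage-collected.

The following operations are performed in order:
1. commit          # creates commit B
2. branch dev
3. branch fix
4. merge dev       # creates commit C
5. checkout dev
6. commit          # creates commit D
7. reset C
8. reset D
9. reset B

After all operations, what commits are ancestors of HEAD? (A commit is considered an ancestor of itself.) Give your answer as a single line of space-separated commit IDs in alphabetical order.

After op 1 (commit): HEAD=main@B [main=B]
After op 2 (branch): HEAD=main@B [dev=B main=B]
After op 3 (branch): HEAD=main@B [dev=B fix=B main=B]
After op 4 (merge): HEAD=main@C [dev=B fix=B main=C]
After op 5 (checkout): HEAD=dev@B [dev=B fix=B main=C]
After op 6 (commit): HEAD=dev@D [dev=D fix=B main=C]
After op 7 (reset): HEAD=dev@C [dev=C fix=B main=C]
After op 8 (reset): HEAD=dev@D [dev=D fix=B main=C]
After op 9 (reset): HEAD=dev@B [dev=B fix=B main=C]

Answer: A B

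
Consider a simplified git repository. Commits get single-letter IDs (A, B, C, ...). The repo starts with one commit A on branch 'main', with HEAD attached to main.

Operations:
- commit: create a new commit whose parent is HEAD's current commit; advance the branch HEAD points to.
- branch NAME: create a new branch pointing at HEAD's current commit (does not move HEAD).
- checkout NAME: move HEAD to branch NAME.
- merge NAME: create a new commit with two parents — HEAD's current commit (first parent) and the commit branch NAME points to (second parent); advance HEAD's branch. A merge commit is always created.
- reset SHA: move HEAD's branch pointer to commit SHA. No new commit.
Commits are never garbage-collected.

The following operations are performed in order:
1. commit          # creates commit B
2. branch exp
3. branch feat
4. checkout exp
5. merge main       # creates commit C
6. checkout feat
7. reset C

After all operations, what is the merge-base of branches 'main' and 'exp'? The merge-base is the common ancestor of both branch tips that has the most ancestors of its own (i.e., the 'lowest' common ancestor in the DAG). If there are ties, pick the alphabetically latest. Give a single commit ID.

After op 1 (commit): HEAD=main@B [main=B]
After op 2 (branch): HEAD=main@B [exp=B main=B]
After op 3 (branch): HEAD=main@B [exp=B feat=B main=B]
After op 4 (checkout): HEAD=exp@B [exp=B feat=B main=B]
After op 5 (merge): HEAD=exp@C [exp=C feat=B main=B]
After op 6 (checkout): HEAD=feat@B [exp=C feat=B main=B]
After op 7 (reset): HEAD=feat@C [exp=C feat=C main=B]
ancestors(main=B): ['A', 'B']
ancestors(exp=C): ['A', 'B', 'C']
common: ['A', 'B']

Answer: B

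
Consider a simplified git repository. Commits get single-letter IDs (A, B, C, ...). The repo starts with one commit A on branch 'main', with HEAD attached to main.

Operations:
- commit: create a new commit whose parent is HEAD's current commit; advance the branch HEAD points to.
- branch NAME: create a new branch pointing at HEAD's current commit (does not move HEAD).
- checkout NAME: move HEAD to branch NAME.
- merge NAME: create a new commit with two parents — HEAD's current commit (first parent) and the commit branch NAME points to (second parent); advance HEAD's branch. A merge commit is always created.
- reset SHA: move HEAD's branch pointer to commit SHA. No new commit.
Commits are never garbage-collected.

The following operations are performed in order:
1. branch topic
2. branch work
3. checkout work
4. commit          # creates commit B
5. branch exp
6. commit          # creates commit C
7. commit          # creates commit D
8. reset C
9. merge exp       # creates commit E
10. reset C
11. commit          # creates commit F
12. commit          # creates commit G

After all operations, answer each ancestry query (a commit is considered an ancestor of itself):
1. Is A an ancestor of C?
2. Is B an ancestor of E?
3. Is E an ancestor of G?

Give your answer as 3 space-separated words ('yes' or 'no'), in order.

After op 1 (branch): HEAD=main@A [main=A topic=A]
After op 2 (branch): HEAD=main@A [main=A topic=A work=A]
After op 3 (checkout): HEAD=work@A [main=A topic=A work=A]
After op 4 (commit): HEAD=work@B [main=A topic=A work=B]
After op 5 (branch): HEAD=work@B [exp=B main=A topic=A work=B]
After op 6 (commit): HEAD=work@C [exp=B main=A topic=A work=C]
After op 7 (commit): HEAD=work@D [exp=B main=A topic=A work=D]
After op 8 (reset): HEAD=work@C [exp=B main=A topic=A work=C]
After op 9 (merge): HEAD=work@E [exp=B main=A topic=A work=E]
After op 10 (reset): HEAD=work@C [exp=B main=A topic=A work=C]
After op 11 (commit): HEAD=work@F [exp=B main=A topic=A work=F]
After op 12 (commit): HEAD=work@G [exp=B main=A topic=A work=G]
ancestors(C) = {A,B,C}; A in? yes
ancestors(E) = {A,B,C,E}; B in? yes
ancestors(G) = {A,B,C,F,G}; E in? no

Answer: yes yes no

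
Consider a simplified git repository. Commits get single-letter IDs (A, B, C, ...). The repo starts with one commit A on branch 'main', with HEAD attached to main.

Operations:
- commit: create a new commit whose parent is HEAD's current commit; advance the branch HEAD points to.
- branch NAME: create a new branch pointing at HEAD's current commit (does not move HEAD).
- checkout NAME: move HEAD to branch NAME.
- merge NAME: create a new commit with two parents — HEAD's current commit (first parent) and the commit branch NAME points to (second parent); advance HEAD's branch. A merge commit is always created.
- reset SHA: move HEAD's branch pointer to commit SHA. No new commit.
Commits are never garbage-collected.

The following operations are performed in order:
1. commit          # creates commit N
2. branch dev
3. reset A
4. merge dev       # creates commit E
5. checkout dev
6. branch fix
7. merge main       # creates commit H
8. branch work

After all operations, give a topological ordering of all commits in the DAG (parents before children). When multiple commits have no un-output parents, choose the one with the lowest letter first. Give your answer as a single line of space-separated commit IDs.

After op 1 (commit): HEAD=main@N [main=N]
After op 2 (branch): HEAD=main@N [dev=N main=N]
After op 3 (reset): HEAD=main@A [dev=N main=A]
After op 4 (merge): HEAD=main@E [dev=N main=E]
After op 5 (checkout): HEAD=dev@N [dev=N main=E]
After op 6 (branch): HEAD=dev@N [dev=N fix=N main=E]
After op 7 (merge): HEAD=dev@H [dev=H fix=N main=E]
After op 8 (branch): HEAD=dev@H [dev=H fix=N main=E work=H]
commit A: parents=[]
commit E: parents=['A', 'N']
commit H: parents=['N', 'E']
commit N: parents=['A']

Answer: A N E H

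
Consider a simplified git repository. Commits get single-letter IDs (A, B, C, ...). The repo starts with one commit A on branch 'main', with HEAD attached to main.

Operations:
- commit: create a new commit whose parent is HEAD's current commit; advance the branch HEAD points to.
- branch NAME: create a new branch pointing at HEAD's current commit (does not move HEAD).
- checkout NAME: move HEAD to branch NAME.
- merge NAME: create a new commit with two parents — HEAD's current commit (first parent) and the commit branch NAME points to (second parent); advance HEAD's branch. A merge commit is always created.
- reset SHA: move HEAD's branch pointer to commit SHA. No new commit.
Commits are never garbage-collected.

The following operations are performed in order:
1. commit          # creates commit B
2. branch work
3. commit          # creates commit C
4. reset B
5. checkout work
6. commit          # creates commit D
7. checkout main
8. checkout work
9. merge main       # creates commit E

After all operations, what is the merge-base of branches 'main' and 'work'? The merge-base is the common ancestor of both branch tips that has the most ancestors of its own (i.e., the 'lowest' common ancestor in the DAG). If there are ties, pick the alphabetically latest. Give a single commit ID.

Answer: B

Derivation:
After op 1 (commit): HEAD=main@B [main=B]
After op 2 (branch): HEAD=main@B [main=B work=B]
After op 3 (commit): HEAD=main@C [main=C work=B]
After op 4 (reset): HEAD=main@B [main=B work=B]
After op 5 (checkout): HEAD=work@B [main=B work=B]
After op 6 (commit): HEAD=work@D [main=B work=D]
After op 7 (checkout): HEAD=main@B [main=B work=D]
After op 8 (checkout): HEAD=work@D [main=B work=D]
After op 9 (merge): HEAD=work@E [main=B work=E]
ancestors(main=B): ['A', 'B']
ancestors(work=E): ['A', 'B', 'D', 'E']
common: ['A', 'B']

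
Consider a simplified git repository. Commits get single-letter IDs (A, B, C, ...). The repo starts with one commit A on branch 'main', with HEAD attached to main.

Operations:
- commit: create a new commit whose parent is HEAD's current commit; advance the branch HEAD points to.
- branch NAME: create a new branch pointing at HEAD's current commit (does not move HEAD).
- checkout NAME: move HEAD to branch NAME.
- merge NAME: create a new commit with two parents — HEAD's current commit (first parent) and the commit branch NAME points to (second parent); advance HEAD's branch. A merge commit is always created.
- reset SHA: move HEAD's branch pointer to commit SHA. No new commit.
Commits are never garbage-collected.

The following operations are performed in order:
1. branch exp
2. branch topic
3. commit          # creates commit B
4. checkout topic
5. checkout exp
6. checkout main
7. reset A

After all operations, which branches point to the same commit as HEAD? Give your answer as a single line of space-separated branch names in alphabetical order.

Answer: exp main topic

Derivation:
After op 1 (branch): HEAD=main@A [exp=A main=A]
After op 2 (branch): HEAD=main@A [exp=A main=A topic=A]
After op 3 (commit): HEAD=main@B [exp=A main=B topic=A]
After op 4 (checkout): HEAD=topic@A [exp=A main=B topic=A]
After op 5 (checkout): HEAD=exp@A [exp=A main=B topic=A]
After op 6 (checkout): HEAD=main@B [exp=A main=B topic=A]
After op 7 (reset): HEAD=main@A [exp=A main=A topic=A]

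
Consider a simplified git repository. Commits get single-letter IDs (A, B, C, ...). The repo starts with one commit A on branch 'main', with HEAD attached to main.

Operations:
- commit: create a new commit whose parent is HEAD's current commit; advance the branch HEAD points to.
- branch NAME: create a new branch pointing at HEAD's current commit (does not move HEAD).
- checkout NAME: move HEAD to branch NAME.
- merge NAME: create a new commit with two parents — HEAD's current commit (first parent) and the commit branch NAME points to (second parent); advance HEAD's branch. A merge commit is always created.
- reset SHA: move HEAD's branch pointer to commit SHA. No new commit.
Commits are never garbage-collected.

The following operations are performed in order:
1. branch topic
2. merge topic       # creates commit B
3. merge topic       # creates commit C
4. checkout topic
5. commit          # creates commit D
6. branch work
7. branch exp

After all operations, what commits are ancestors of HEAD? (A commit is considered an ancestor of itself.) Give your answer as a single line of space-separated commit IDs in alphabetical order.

After op 1 (branch): HEAD=main@A [main=A topic=A]
After op 2 (merge): HEAD=main@B [main=B topic=A]
After op 3 (merge): HEAD=main@C [main=C topic=A]
After op 4 (checkout): HEAD=topic@A [main=C topic=A]
After op 5 (commit): HEAD=topic@D [main=C topic=D]
After op 6 (branch): HEAD=topic@D [main=C topic=D work=D]
After op 7 (branch): HEAD=topic@D [exp=D main=C topic=D work=D]

Answer: A D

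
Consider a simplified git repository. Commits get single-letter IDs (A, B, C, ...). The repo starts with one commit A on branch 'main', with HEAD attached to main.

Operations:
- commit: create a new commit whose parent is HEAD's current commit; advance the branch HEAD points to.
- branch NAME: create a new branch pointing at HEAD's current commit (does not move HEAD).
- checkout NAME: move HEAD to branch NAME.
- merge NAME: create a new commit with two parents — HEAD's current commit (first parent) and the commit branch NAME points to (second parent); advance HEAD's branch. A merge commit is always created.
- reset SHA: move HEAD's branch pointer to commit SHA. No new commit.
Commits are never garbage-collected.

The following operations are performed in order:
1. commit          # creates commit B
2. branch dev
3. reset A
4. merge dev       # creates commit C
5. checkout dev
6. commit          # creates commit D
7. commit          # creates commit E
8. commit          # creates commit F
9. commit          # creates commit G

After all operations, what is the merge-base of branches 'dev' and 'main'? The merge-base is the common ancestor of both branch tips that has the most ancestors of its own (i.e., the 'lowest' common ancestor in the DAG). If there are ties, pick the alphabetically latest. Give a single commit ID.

After op 1 (commit): HEAD=main@B [main=B]
After op 2 (branch): HEAD=main@B [dev=B main=B]
After op 3 (reset): HEAD=main@A [dev=B main=A]
After op 4 (merge): HEAD=main@C [dev=B main=C]
After op 5 (checkout): HEAD=dev@B [dev=B main=C]
After op 6 (commit): HEAD=dev@D [dev=D main=C]
After op 7 (commit): HEAD=dev@E [dev=E main=C]
After op 8 (commit): HEAD=dev@F [dev=F main=C]
After op 9 (commit): HEAD=dev@G [dev=G main=C]
ancestors(dev=G): ['A', 'B', 'D', 'E', 'F', 'G']
ancestors(main=C): ['A', 'B', 'C']
common: ['A', 'B']

Answer: B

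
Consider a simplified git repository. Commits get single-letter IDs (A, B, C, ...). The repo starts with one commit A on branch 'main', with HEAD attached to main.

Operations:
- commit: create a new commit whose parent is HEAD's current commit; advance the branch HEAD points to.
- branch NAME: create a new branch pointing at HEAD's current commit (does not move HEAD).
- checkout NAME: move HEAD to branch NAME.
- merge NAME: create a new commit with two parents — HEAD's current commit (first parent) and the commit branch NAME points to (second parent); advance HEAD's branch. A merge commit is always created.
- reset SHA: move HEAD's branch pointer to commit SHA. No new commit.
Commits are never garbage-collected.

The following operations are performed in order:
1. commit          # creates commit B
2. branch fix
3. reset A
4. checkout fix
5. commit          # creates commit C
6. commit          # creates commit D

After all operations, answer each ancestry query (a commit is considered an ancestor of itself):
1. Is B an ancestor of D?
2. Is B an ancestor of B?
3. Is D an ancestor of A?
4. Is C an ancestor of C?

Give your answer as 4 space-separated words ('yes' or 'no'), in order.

After op 1 (commit): HEAD=main@B [main=B]
After op 2 (branch): HEAD=main@B [fix=B main=B]
After op 3 (reset): HEAD=main@A [fix=B main=A]
After op 4 (checkout): HEAD=fix@B [fix=B main=A]
After op 5 (commit): HEAD=fix@C [fix=C main=A]
After op 6 (commit): HEAD=fix@D [fix=D main=A]
ancestors(D) = {A,B,C,D}; B in? yes
ancestors(B) = {A,B}; B in? yes
ancestors(A) = {A}; D in? no
ancestors(C) = {A,B,C}; C in? yes

Answer: yes yes no yes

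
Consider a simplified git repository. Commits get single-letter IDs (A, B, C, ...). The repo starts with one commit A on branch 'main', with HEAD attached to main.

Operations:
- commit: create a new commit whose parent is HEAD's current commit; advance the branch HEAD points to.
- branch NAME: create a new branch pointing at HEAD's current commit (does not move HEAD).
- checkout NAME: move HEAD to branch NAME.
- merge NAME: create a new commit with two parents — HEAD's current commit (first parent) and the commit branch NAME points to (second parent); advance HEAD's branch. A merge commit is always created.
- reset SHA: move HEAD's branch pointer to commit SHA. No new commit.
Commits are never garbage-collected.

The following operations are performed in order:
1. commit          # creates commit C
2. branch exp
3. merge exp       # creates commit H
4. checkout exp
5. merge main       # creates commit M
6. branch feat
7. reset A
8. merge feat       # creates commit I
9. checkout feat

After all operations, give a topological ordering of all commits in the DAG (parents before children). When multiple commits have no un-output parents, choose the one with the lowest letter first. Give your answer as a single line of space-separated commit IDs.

Answer: A C H M I

Derivation:
After op 1 (commit): HEAD=main@C [main=C]
After op 2 (branch): HEAD=main@C [exp=C main=C]
After op 3 (merge): HEAD=main@H [exp=C main=H]
After op 4 (checkout): HEAD=exp@C [exp=C main=H]
After op 5 (merge): HEAD=exp@M [exp=M main=H]
After op 6 (branch): HEAD=exp@M [exp=M feat=M main=H]
After op 7 (reset): HEAD=exp@A [exp=A feat=M main=H]
After op 8 (merge): HEAD=exp@I [exp=I feat=M main=H]
After op 9 (checkout): HEAD=feat@M [exp=I feat=M main=H]
commit A: parents=[]
commit C: parents=['A']
commit H: parents=['C', 'C']
commit I: parents=['A', 'M']
commit M: parents=['C', 'H']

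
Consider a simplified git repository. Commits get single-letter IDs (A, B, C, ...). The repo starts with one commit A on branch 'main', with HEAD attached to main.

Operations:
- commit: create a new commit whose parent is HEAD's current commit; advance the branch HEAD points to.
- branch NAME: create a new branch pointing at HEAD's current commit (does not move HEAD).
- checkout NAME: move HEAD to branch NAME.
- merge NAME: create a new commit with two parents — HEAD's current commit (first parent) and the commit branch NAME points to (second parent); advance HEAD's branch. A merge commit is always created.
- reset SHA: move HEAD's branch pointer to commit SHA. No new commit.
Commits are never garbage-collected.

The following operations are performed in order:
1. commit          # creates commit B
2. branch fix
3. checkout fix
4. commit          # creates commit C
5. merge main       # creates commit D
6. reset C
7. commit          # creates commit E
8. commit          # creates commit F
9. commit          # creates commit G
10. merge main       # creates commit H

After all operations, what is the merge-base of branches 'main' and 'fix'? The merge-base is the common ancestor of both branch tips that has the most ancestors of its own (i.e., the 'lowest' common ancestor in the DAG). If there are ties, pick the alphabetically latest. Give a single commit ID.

Answer: B

Derivation:
After op 1 (commit): HEAD=main@B [main=B]
After op 2 (branch): HEAD=main@B [fix=B main=B]
After op 3 (checkout): HEAD=fix@B [fix=B main=B]
After op 4 (commit): HEAD=fix@C [fix=C main=B]
After op 5 (merge): HEAD=fix@D [fix=D main=B]
After op 6 (reset): HEAD=fix@C [fix=C main=B]
After op 7 (commit): HEAD=fix@E [fix=E main=B]
After op 8 (commit): HEAD=fix@F [fix=F main=B]
After op 9 (commit): HEAD=fix@G [fix=G main=B]
After op 10 (merge): HEAD=fix@H [fix=H main=B]
ancestors(main=B): ['A', 'B']
ancestors(fix=H): ['A', 'B', 'C', 'E', 'F', 'G', 'H']
common: ['A', 'B']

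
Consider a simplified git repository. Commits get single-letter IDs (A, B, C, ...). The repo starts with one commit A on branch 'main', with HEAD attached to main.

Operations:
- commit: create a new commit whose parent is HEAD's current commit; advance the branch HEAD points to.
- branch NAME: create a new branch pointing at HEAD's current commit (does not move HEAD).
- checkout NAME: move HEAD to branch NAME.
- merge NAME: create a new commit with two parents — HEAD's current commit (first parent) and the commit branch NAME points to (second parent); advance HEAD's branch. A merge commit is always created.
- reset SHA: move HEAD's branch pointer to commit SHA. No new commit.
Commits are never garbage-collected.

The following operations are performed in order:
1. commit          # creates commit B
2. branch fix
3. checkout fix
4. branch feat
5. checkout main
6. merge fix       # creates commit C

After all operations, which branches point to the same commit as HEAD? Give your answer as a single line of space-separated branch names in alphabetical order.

Answer: main

Derivation:
After op 1 (commit): HEAD=main@B [main=B]
After op 2 (branch): HEAD=main@B [fix=B main=B]
After op 3 (checkout): HEAD=fix@B [fix=B main=B]
After op 4 (branch): HEAD=fix@B [feat=B fix=B main=B]
After op 5 (checkout): HEAD=main@B [feat=B fix=B main=B]
After op 6 (merge): HEAD=main@C [feat=B fix=B main=C]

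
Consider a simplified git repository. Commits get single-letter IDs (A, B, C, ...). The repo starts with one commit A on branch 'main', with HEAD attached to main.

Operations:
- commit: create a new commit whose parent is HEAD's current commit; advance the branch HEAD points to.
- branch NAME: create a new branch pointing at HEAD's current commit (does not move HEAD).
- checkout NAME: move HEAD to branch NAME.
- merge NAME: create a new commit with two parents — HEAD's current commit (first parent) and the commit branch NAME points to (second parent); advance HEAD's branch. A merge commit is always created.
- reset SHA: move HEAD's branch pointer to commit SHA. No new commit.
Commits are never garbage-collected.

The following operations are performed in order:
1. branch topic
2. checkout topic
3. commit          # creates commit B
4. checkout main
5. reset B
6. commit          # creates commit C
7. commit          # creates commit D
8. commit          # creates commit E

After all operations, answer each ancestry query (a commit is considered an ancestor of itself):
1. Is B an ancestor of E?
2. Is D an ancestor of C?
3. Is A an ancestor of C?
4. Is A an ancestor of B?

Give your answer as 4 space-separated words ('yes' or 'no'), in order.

Answer: yes no yes yes

Derivation:
After op 1 (branch): HEAD=main@A [main=A topic=A]
After op 2 (checkout): HEAD=topic@A [main=A topic=A]
After op 3 (commit): HEAD=topic@B [main=A topic=B]
After op 4 (checkout): HEAD=main@A [main=A topic=B]
After op 5 (reset): HEAD=main@B [main=B topic=B]
After op 6 (commit): HEAD=main@C [main=C topic=B]
After op 7 (commit): HEAD=main@D [main=D topic=B]
After op 8 (commit): HEAD=main@E [main=E topic=B]
ancestors(E) = {A,B,C,D,E}; B in? yes
ancestors(C) = {A,B,C}; D in? no
ancestors(C) = {A,B,C}; A in? yes
ancestors(B) = {A,B}; A in? yes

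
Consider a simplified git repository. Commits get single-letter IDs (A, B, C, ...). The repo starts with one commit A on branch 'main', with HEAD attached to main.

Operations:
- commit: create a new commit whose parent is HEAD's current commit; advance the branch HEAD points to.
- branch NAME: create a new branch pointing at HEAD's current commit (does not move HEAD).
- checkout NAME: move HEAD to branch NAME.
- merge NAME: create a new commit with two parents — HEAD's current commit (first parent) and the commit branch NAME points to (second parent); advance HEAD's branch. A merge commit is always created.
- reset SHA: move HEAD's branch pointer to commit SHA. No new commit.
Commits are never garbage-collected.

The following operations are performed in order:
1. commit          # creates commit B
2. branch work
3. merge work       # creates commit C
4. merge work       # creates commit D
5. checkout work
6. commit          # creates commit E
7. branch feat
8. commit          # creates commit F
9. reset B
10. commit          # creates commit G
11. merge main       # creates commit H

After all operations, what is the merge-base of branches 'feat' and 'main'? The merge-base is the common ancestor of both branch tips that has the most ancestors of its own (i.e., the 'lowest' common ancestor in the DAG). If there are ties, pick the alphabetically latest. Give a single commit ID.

After op 1 (commit): HEAD=main@B [main=B]
After op 2 (branch): HEAD=main@B [main=B work=B]
After op 3 (merge): HEAD=main@C [main=C work=B]
After op 4 (merge): HEAD=main@D [main=D work=B]
After op 5 (checkout): HEAD=work@B [main=D work=B]
After op 6 (commit): HEAD=work@E [main=D work=E]
After op 7 (branch): HEAD=work@E [feat=E main=D work=E]
After op 8 (commit): HEAD=work@F [feat=E main=D work=F]
After op 9 (reset): HEAD=work@B [feat=E main=D work=B]
After op 10 (commit): HEAD=work@G [feat=E main=D work=G]
After op 11 (merge): HEAD=work@H [feat=E main=D work=H]
ancestors(feat=E): ['A', 'B', 'E']
ancestors(main=D): ['A', 'B', 'C', 'D']
common: ['A', 'B']

Answer: B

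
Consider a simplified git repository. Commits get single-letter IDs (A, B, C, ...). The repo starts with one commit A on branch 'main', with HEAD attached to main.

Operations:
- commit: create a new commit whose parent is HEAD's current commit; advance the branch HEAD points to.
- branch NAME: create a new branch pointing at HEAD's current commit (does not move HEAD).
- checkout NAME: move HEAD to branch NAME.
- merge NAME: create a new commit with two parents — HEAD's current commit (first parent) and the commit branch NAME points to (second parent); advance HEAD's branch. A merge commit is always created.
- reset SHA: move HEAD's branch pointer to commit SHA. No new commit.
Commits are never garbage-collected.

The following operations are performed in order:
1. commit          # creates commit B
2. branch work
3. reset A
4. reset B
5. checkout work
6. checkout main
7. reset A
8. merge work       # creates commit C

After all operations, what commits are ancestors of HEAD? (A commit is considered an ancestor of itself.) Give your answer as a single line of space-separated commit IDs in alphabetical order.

After op 1 (commit): HEAD=main@B [main=B]
After op 2 (branch): HEAD=main@B [main=B work=B]
After op 3 (reset): HEAD=main@A [main=A work=B]
After op 4 (reset): HEAD=main@B [main=B work=B]
After op 5 (checkout): HEAD=work@B [main=B work=B]
After op 6 (checkout): HEAD=main@B [main=B work=B]
After op 7 (reset): HEAD=main@A [main=A work=B]
After op 8 (merge): HEAD=main@C [main=C work=B]

Answer: A B C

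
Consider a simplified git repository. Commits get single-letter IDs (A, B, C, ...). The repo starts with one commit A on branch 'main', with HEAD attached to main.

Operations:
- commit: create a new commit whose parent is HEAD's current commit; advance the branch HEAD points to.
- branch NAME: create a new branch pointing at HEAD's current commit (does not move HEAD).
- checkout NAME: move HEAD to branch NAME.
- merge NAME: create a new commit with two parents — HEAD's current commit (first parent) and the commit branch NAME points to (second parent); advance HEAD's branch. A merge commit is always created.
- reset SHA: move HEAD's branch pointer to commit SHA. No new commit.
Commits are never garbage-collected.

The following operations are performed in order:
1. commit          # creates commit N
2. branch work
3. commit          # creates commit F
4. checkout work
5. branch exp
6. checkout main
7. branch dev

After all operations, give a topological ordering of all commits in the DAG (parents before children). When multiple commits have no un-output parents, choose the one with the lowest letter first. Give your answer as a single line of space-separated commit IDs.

After op 1 (commit): HEAD=main@N [main=N]
After op 2 (branch): HEAD=main@N [main=N work=N]
After op 3 (commit): HEAD=main@F [main=F work=N]
After op 4 (checkout): HEAD=work@N [main=F work=N]
After op 5 (branch): HEAD=work@N [exp=N main=F work=N]
After op 6 (checkout): HEAD=main@F [exp=N main=F work=N]
After op 7 (branch): HEAD=main@F [dev=F exp=N main=F work=N]
commit A: parents=[]
commit F: parents=['N']
commit N: parents=['A']

Answer: A N F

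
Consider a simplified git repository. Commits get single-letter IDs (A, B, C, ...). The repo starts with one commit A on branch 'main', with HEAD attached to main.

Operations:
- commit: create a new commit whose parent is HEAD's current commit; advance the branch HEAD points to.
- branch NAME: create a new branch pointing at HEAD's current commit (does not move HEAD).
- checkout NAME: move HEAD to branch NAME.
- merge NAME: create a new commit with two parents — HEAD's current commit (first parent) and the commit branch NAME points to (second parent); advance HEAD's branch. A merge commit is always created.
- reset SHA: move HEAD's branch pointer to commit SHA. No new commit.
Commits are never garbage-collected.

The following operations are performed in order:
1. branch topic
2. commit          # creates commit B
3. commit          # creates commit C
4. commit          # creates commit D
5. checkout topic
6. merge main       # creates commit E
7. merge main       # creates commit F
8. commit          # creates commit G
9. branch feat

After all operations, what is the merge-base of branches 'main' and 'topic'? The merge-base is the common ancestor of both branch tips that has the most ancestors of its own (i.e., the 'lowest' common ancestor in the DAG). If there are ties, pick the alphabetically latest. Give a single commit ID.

After op 1 (branch): HEAD=main@A [main=A topic=A]
After op 2 (commit): HEAD=main@B [main=B topic=A]
After op 3 (commit): HEAD=main@C [main=C topic=A]
After op 4 (commit): HEAD=main@D [main=D topic=A]
After op 5 (checkout): HEAD=topic@A [main=D topic=A]
After op 6 (merge): HEAD=topic@E [main=D topic=E]
After op 7 (merge): HEAD=topic@F [main=D topic=F]
After op 8 (commit): HEAD=topic@G [main=D topic=G]
After op 9 (branch): HEAD=topic@G [feat=G main=D topic=G]
ancestors(main=D): ['A', 'B', 'C', 'D']
ancestors(topic=G): ['A', 'B', 'C', 'D', 'E', 'F', 'G']
common: ['A', 'B', 'C', 'D']

Answer: D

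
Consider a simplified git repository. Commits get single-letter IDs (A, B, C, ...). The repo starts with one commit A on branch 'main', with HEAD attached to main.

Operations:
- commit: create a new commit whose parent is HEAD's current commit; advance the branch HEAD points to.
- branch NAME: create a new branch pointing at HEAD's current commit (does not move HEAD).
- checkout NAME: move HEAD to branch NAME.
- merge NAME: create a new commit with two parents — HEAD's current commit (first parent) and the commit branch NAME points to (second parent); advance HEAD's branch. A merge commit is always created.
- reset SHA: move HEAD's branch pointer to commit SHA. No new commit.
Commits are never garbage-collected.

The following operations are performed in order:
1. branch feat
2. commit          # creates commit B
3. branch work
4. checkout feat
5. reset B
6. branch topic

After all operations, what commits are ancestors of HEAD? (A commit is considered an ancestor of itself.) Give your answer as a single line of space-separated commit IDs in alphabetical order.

Answer: A B

Derivation:
After op 1 (branch): HEAD=main@A [feat=A main=A]
After op 2 (commit): HEAD=main@B [feat=A main=B]
After op 3 (branch): HEAD=main@B [feat=A main=B work=B]
After op 4 (checkout): HEAD=feat@A [feat=A main=B work=B]
After op 5 (reset): HEAD=feat@B [feat=B main=B work=B]
After op 6 (branch): HEAD=feat@B [feat=B main=B topic=B work=B]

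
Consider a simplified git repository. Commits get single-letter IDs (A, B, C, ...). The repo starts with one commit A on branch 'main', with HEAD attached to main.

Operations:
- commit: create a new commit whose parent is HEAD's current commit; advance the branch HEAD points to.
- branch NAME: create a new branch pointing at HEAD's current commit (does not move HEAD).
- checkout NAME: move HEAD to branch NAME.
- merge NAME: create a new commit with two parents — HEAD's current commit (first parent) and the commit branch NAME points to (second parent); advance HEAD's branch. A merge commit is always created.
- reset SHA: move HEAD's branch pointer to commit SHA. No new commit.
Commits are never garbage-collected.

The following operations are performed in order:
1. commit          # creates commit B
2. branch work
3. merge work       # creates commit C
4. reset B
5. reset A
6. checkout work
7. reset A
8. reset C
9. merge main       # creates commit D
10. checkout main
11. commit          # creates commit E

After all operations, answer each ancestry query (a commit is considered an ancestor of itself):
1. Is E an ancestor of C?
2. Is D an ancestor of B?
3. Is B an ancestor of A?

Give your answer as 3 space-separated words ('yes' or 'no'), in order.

After op 1 (commit): HEAD=main@B [main=B]
After op 2 (branch): HEAD=main@B [main=B work=B]
After op 3 (merge): HEAD=main@C [main=C work=B]
After op 4 (reset): HEAD=main@B [main=B work=B]
After op 5 (reset): HEAD=main@A [main=A work=B]
After op 6 (checkout): HEAD=work@B [main=A work=B]
After op 7 (reset): HEAD=work@A [main=A work=A]
After op 8 (reset): HEAD=work@C [main=A work=C]
After op 9 (merge): HEAD=work@D [main=A work=D]
After op 10 (checkout): HEAD=main@A [main=A work=D]
After op 11 (commit): HEAD=main@E [main=E work=D]
ancestors(C) = {A,B,C}; E in? no
ancestors(B) = {A,B}; D in? no
ancestors(A) = {A}; B in? no

Answer: no no no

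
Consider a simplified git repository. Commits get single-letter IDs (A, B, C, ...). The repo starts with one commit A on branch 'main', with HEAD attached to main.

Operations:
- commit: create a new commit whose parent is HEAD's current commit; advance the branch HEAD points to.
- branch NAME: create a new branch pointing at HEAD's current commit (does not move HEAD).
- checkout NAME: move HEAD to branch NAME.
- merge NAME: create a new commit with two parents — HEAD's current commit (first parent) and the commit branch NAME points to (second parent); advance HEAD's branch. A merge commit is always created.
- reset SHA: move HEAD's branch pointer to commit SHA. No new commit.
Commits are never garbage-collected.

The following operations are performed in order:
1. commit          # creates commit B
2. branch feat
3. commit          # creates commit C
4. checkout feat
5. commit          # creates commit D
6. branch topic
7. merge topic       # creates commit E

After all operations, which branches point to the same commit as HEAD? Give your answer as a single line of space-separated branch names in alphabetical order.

Answer: feat

Derivation:
After op 1 (commit): HEAD=main@B [main=B]
After op 2 (branch): HEAD=main@B [feat=B main=B]
After op 3 (commit): HEAD=main@C [feat=B main=C]
After op 4 (checkout): HEAD=feat@B [feat=B main=C]
After op 5 (commit): HEAD=feat@D [feat=D main=C]
After op 6 (branch): HEAD=feat@D [feat=D main=C topic=D]
After op 7 (merge): HEAD=feat@E [feat=E main=C topic=D]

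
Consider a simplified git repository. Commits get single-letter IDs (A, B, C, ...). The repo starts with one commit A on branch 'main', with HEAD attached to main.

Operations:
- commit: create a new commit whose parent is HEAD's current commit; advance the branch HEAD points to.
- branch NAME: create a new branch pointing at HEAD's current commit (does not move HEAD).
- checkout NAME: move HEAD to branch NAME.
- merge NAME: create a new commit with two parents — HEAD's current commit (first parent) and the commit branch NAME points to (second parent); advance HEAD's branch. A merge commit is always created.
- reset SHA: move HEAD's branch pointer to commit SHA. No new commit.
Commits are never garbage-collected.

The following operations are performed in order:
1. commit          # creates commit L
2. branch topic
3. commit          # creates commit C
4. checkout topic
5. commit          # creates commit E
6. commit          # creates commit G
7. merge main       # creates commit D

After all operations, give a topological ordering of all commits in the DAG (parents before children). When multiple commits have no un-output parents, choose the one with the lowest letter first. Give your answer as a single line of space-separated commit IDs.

After op 1 (commit): HEAD=main@L [main=L]
After op 2 (branch): HEAD=main@L [main=L topic=L]
After op 3 (commit): HEAD=main@C [main=C topic=L]
After op 4 (checkout): HEAD=topic@L [main=C topic=L]
After op 5 (commit): HEAD=topic@E [main=C topic=E]
After op 6 (commit): HEAD=topic@G [main=C topic=G]
After op 7 (merge): HEAD=topic@D [main=C topic=D]
commit A: parents=[]
commit C: parents=['L']
commit D: parents=['G', 'C']
commit E: parents=['L']
commit G: parents=['E']
commit L: parents=['A']

Answer: A L C E G D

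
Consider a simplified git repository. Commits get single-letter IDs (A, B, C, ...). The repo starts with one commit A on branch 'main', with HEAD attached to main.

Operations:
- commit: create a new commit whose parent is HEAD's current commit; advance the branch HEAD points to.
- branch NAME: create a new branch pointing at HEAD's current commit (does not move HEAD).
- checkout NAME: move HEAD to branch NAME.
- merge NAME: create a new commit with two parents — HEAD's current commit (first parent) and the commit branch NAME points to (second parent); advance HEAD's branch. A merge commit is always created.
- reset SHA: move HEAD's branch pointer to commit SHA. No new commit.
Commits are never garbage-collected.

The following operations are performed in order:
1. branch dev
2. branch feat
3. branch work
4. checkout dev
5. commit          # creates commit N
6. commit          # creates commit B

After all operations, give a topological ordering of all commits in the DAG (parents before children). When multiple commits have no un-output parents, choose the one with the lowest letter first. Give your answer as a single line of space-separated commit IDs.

After op 1 (branch): HEAD=main@A [dev=A main=A]
After op 2 (branch): HEAD=main@A [dev=A feat=A main=A]
After op 3 (branch): HEAD=main@A [dev=A feat=A main=A work=A]
After op 4 (checkout): HEAD=dev@A [dev=A feat=A main=A work=A]
After op 5 (commit): HEAD=dev@N [dev=N feat=A main=A work=A]
After op 6 (commit): HEAD=dev@B [dev=B feat=A main=A work=A]
commit A: parents=[]
commit B: parents=['N']
commit N: parents=['A']

Answer: A N B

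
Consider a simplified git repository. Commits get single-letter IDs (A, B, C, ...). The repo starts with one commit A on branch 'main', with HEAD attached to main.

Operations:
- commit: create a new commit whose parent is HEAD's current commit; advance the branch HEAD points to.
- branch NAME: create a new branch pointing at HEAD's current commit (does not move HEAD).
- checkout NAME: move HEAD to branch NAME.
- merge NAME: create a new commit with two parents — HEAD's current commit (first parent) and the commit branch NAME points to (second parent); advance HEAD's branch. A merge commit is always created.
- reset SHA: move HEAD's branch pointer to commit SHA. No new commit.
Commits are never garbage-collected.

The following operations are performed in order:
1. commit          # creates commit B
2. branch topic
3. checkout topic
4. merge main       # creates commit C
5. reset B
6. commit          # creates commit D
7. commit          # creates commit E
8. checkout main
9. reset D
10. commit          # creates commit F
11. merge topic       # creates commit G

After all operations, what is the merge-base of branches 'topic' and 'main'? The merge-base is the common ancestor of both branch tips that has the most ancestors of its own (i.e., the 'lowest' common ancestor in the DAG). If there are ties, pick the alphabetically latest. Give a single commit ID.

After op 1 (commit): HEAD=main@B [main=B]
After op 2 (branch): HEAD=main@B [main=B topic=B]
After op 3 (checkout): HEAD=topic@B [main=B topic=B]
After op 4 (merge): HEAD=topic@C [main=B topic=C]
After op 5 (reset): HEAD=topic@B [main=B topic=B]
After op 6 (commit): HEAD=topic@D [main=B topic=D]
After op 7 (commit): HEAD=topic@E [main=B topic=E]
After op 8 (checkout): HEAD=main@B [main=B topic=E]
After op 9 (reset): HEAD=main@D [main=D topic=E]
After op 10 (commit): HEAD=main@F [main=F topic=E]
After op 11 (merge): HEAD=main@G [main=G topic=E]
ancestors(topic=E): ['A', 'B', 'D', 'E']
ancestors(main=G): ['A', 'B', 'D', 'E', 'F', 'G']
common: ['A', 'B', 'D', 'E']

Answer: E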